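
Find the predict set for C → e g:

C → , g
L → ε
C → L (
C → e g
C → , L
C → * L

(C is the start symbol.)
{ 'e' }

PREDICT(C → e g) = (FIRST(RHS) \ {ε}) ∪ (FOLLOW(C) if ε ∈ FIRST(RHS), i.e. RHS ⇒* ε)
FIRST(e g) = { 'e' }
ε ∉ FIRST(e g), so FOLLOW(C) is not added.
PREDICT(C → e g) = { 'e' }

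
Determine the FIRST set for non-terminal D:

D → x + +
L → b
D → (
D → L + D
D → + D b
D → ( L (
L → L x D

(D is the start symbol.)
To compute FIRST(D), examine every production with D on the left-hand side, reading each right-hand side left to right until a non-nullable symbol is reached.

FIRST sets of the other non-terminals involved (by the same procedure, iterated to a fixed point):
  FIRST(L) = { 'b' }

From D → x + +:
  - x is a terminal: add 'x' and stop
From D → (:
  - '(' is a terminal: add '(' and stop
From D → L + D:
  - L is a non-terminal: add FIRST(L) \ {ε} = { 'b' }
    L is not nullable, so stop
From D → + D b:
  - '+' is a terminal: add '+' and stop
From D → ( L (:
  - '(' is a terminal: add '(' and stop

Collecting: FIRST(D) = { '(', '+', 'b', 'x' }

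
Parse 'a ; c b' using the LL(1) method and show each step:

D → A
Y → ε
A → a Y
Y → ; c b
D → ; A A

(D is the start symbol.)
Stack is shown with the top on the left.

Stack    Input      Action
--------------------------
D $      a ; c b $  output D → A
A $      a ; c b $  output A → a Y
a Y $    a ; c b $  match 'a'
Y $      ; c b $    output Y → ; c b
; c b $  ; c b $    match ';'
c b $    c b $      match 'c'
b $      b $        match 'b'
$        $          accept

The string is accepted.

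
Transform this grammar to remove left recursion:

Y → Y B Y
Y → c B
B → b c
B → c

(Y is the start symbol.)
Y → c B Y'
Y' → B Y Y'
Y' → ε
B → b c
B → c

Y is directly left-recursive. The standard transformation for
  A → A α₁ | ... | A α_m | β₁ | ... | β_n
is
  A  → β₁ A' | ... | β_n A'
  A' → α₁ A' | ... | α_m A' | ε

Y → c B becomes Y → c B Y'
Y → Y B Y becomes Y' → B Y Y'
Add Y' → ε

Productions for other non-terminals are unchanged:
  B → b c
  B → c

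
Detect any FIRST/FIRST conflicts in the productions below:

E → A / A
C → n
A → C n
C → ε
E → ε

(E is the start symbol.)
FIRST sets of the non-terminals at (or reachable through a nullable prefix from) the front of some alternative:
  FIRST(A) = { 'n' }

Productions for E:
  E → A / A: FIRST = { 'n' }
  E → ε: FIRST = { ε }
Productions for C:
  C → n: FIRST = { 'n' }
  C → ε: FIRST = { ε }
A has only one production, so no FIRST/FIRST conflict is possible there.

All alternatives of each non-terminal have pairwise disjoint FIRST sets.

Answer: No FIRST/FIRST conflicts.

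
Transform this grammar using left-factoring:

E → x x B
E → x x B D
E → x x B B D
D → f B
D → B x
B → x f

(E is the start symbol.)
E → x x B E'
E' → ε
E' → D
E' → B D
D → f B
D → B x
B → x f

Left-factoring transforms A → αβ₁ | αβ₂ into A → αA' and A' → β₁ | β₂
(α is the longest common prefix among the alternatives). Repeat until
no nonterminal has two alternatives with a common prefix.

Round 1: E has alternatives sharing prefix 'x x B'. Introduce E': E → x x B E'
  Add: E' → ε
  Add: E' → D
  Add: E' → B D

No remaining common prefixes — done.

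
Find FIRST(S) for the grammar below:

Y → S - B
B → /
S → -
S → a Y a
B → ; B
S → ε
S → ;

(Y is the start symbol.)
{ '-', ';', 'a', ε }

To compute FIRST(S), examine every production with S on the left-hand side, reading each right-hand side left to right until a non-nullable symbol is reached.

From S → -:
  - '-' is a terminal: add '-' and stop
From S → a Y a:
  - a is a terminal: add 'a' and stop
From S → ε:
  - ε-production, so ε ∈ FIRST(S)
From S → ;:
  - ';' is a terminal: add ';' and stop

Collecting: FIRST(S) = { '-', ';', 'a', ε }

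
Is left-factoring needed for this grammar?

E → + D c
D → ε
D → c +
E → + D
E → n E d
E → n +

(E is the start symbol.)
Left-factoring is needed when two productions for the same non-terminal
share a common prefix on the right-hand side.

Productions for E:
  E → + D c
  E → + D
  E → n E d
  E → n +
Productions for D:
  D → ε
  D → c +

Found common prefix '+ D' in productions for E
Found common prefix 'n' in productions for E

Answer: Yes, E has productions with common prefix '+ D'; E has productions with common prefix 'n'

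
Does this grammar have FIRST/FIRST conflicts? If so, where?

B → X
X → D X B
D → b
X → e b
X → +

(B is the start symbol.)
A FIRST/FIRST conflict occurs when two productions N → α and N → β for the same non-terminal have FIRST(α) ∩ FIRST(β) ≠ ∅ (with ε ∈ FIRST of a nullable right-hand side, so two nullable alternatives also conflict).

FIRST sets of the non-terminals at (or reachable through a nullable prefix from) the front of some alternative:
  FIRST(D) = { 'b' }

Productions for X:
  X → D X B: FIRST = { 'b' }
  X → e b: FIRST = { 'e' }
  X → +: FIRST = { '+' }
B, D have only one production, so no FIRST/FIRST conflict is possible there.

All alternatives of each non-terminal have pairwise disjoint FIRST sets.

Answer: No FIRST/FIRST conflicts.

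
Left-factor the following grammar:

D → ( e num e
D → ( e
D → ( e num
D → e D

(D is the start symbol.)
Left-factoring transforms A → αβ₁ | αβ₂ into A → αA' and A' → β₁ | β₂
(α is the longest common prefix among the alternatives). Repeat until
no nonterminal has two alternatives with a common prefix.

Round 1: D has alternatives sharing prefix '( e'. Introduce D': D → ( e D'
  Add: D' → num e
  Add: D' → ε
  Add: D' → num

Round 2: D' has alternatives sharing prefix 'num'. Introduce D'': D' → num D''
  Add: D'' → e
  Add: D'' → ε

No remaining common prefixes — done.

Resulting grammar:
D → ( e D'
D' → num D''
D'' → e
D'' → ε
D' → ε
D → e D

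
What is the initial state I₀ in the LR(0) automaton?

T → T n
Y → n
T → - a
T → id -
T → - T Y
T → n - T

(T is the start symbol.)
{ [T → . - T Y], [T → . - a], [T → . T n], [T → . id -], [T → . n - T], [T' → . T] }

First, augment the grammar with T' → T
I₀ = CLOSURE({ [T' → . T] }):
  [T' → . T] has the dot before T: add [T → . T n], [T → . - a], [T → . id -], [T → . - T Y], [T → . n - T]
No further items can be added.

I₀ = { [T → . - T Y], [T → . - a], [T → . T n], [T → . id -], [T → . n - T], [T' → . T] }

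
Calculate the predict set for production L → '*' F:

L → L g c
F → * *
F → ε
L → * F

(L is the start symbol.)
{ '*' }

PREDICT(L → '*' F) = (FIRST(RHS) \ {ε}) ∪ (FOLLOW(L) if ε ∈ FIRST(RHS), i.e. RHS ⇒* ε)
FIRST('*' F) = { '*' }
ε ∉ FIRST('*' F), so FOLLOW(L) is not added.
PREDICT(L → '*' F) = { '*' }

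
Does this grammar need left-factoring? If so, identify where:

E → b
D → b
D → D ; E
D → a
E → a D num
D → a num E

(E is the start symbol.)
Left-factoring is needed when two productions for the same non-terminal
share a common prefix on the right-hand side.

Productions for E:
  E → b
  E → a D num
Productions for D:
  D → b
  D → D ; E
  D → a
  D → a num E

Found common prefix 'a' in productions for D

Answer: Yes, D has productions with common prefix 'a'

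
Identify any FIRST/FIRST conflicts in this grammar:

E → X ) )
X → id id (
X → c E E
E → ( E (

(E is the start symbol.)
FIRST sets of the non-terminals at (or reachable through a nullable prefix from) the front of some alternative:
  FIRST(X) = { 'c', 'id' }

Productions for E:
  E → X ) ): FIRST = { 'c', 'id' }
  E → ( E (: FIRST = { '(' }
Productions for X:
  X → id id (: FIRST = { 'id' }
  X → c E E: FIRST = { 'c' }

All alternatives of each non-terminal have pairwise disjoint FIRST sets.

Answer: No FIRST/FIRST conflicts.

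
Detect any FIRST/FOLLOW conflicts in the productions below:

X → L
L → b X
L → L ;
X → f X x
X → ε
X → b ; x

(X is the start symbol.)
No FIRST/FOLLOW conflicts.

Nullable non-terminals: X.
FIRST sets used below: FIRST(L) = { 'b' }

X: nullable alternative(s) X → ε; FOLLOW(X) = { $, ';', 'x' }
  X → L: FIRST \ {ε} = { 'b' } — disjoint from FOLLOW(X)
  X → f X x: FIRST \ {ε} = { 'f' } — disjoint from FOLLOW(X)
  X → ε: FIRST \ {ε} = { } — this is the only nullable alternative, skip
  X → b ; x: FIRST \ {ε} = { 'b' } — disjoint from FOLLOW(X)

L has no nullable alternative, so no FIRST/FOLLOW check is needed there.

No FIRST/FOLLOW conflicts found.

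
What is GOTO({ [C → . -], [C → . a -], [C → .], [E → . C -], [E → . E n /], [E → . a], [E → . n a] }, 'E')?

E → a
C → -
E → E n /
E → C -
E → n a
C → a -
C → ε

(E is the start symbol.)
GOTO(I, 'E') = CLOSURE({ [A → αX.β] : [A → α.Xβ] ∈ I, X = 'E' })

Items with dot before 'E', with the dot advanced:
  [E → . E n /] → [E → E . n /]
Closure adds nothing (no advanced item has the dot before a non-terminal).

GOTO = { [E → E . n /] }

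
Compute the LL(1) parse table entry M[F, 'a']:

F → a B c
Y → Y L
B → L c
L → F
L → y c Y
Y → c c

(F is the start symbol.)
F → a B c

To find M[F, 'a'], we find productions for F where 'a' is in the predict set (PREDICT(N → α) = (FIRST(α) \ {ε}) ∪ (FOLLOW(N) if α ⇒* ε)).

F → a B c: PREDICT = { 'a' }
  'a' is in predict set, so this production goes in M[F, 'a']

M[F, 'a'] = F → a B c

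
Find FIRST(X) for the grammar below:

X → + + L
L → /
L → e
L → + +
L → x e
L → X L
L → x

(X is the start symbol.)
To compute FIRST(X), examine every production with X on the left-hand side, reading each right-hand side left to right until a non-nullable symbol is reached.

From X → + + L:
  - '+' is a terminal: add '+' and stop

Collecting: FIRST(X) = { '+' }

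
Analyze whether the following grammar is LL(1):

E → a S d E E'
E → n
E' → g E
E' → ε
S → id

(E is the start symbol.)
No. Predict set conflict for E': { 'g' }

Relevant sets:
  FOLLOW(E') = { $, 'g' }

For E:
  PREDICT(E → a S d E E') = { 'a' }
  PREDICT(E → n) = { 'n' }
For E':
  PREDICT(E' → g E) = { 'g' }
  PREDICT(E' → ε) = { $, 'g' }
S has a single production, so nothing to check there.

Conflict found: Predict set conflict for E': { 'g' }
The grammar is NOT LL(1).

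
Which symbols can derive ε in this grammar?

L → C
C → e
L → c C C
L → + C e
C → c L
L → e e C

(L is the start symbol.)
There are no ε-productions, so no non-terminal can derive ε.
No non-terminals are nullable.

Answer: None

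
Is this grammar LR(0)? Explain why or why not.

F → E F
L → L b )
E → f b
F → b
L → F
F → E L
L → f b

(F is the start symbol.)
A grammar is LR(0) if no state in the canonical LR(0) collection has:
  - both a shift item (dot before a terminal) and a complete item (shift-reduce conflict), or
  - two or more complete items (reduce-reduce conflict; the accept item [F' → F .] counts as a complete item here).

Augment with F' → F and build the canonical LR(0) collection (I0 = CLOSURE({[F' → . F]}), then GOTO on every symbol after a dot until no new states appear). It has 12 states:
  I0: { [E → . f b], [F → . E F], [F → . E L], [F → . b], [F' → . F] }  — shift
  I1: { [E → . f b], [F → . E F], [F → . E L], [F → . b], [F → E . F], [F → E . L], [L → . F], [L → . L b )], [L → . f b] }  — shift
  I2: { [F' → F .] }  — accept
  I3: { [F → b .] }  — reduce
  I4: { [E → f . b] }  — shift
  I5: { [E → f b .] }  — reduce
  I6: { [F → E F .], [L → F .] }  — 2 reduces
  I7: { [F → E L .], [L → L . b )] }  — shift, reduce
  I8: { [E → f . b], [L → f . b] }  — shift
  I9: { [E → f b .], [L → f b .] }  — 2 reduces
  I10: { [L → L b . )] }  — shift
  I11: { [L → L b ) .] }  — reduce

Conflict in state I6:
  Reduce-reduce conflict: [F → E F .] and [L → F .]
So the grammar is NOT LR(0).

Answer: No. Reduce-reduce conflict: [F → E F .] and [L → F .]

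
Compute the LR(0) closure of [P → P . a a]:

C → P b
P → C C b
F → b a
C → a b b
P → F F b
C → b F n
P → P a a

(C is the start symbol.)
Start with: [P → P . a a]
The dot precedes the terminal a, so nothing is added.

CLOSURE = { [P → P . a a] }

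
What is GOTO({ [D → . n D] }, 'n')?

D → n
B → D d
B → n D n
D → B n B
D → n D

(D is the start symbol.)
{ [B → . D d], [B → . n D n], [D → . B n B], [D → . n D], [D → . n], [D → n . D] }

GOTO(I, 'n') = CLOSURE({ [A → αX.β] : [A → α.Xβ] ∈ I, X = 'n' })

Items with dot before 'n', with the dot advanced:
  [D → . n D] → [D → n . D]
Closure of the advanced items:
  [D → n . D] has the dot before D: add [D → . n], [D → . B n B], [D → . n D]
  [D → . B n B] has the dot before B: add [B → . D d], [B → . n D n]

GOTO = { [B → . D d], [B → . n D n], [D → . B n B], [D → . n D], [D → . n], [D → n . D] }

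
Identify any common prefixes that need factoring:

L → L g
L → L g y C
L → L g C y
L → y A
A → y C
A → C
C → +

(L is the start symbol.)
Yes, L has productions with common prefix 'L g'

Left-factoring is needed when two productions for the same non-terminal
share a common prefix on the right-hand side.

Productions for L:
  L → L g
  L → L g y C
  L → L g C y
  L → y A
Productions for A:
  A → y C
  A → C

Found common prefix 'L g' in productions for L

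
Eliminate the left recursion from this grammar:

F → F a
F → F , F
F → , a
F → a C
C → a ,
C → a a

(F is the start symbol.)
F is directly left-recursive. The standard transformation for
  A → A α₁ | ... | A α_m | β₁ | ... | β_n
is
  A  → β₁ A' | ... | β_n A'
  A' → α₁ A' | ... | α_m A' | ε

F → , a becomes F → , a F'
F → a C becomes F → a C F'
F → F a becomes F' → a F'
F → F , F becomes F' → , F F'
Add F' → ε

Productions for other non-terminals are unchanged:
  C → a ,
  C → a a

Resulting grammar:
F → , a F'
F → a C F'
F' → a F'
F' → , F F'
F' → ε
C → a ,
C → a a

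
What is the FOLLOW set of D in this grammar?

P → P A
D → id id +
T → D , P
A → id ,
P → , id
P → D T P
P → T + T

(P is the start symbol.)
To compute FOLLOW(D), find every occurrence of D on a right-hand side N → α D β: add FIRST(β) \ {ε}, and if β is empty or nullable also add FOLLOW(N). Iterate to a fixed point.

In T → D , P: D is followed by ',' P, add FIRST(',' P) \ {ε} = { ',' }
In P → D T P: D is followed by T P, add FIRST(T P) \ {ε} = { 'id' }

Taking the union: FOLLOW(D) = { ',', 'id' }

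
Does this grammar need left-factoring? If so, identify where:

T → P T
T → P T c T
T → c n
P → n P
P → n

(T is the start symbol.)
Yes, T has productions with common prefix 'P T'; P has productions with common prefix 'n'

Left-factoring is needed when two productions for the same non-terminal
share a common prefix on the right-hand side.

Productions for T:
  T → P T
  T → P T c T
  T → c n
Productions for P:
  P → n P
  P → n

Found common prefix 'P T' in productions for T
Found common prefix 'n' in productions for P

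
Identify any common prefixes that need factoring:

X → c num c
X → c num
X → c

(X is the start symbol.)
Yes, X has productions with common prefix 'c'

Left-factoring is needed when two productions for the same non-terminal
share a common prefix on the right-hand side.

Productions for X:
  X → c num c
  X → c num
  X → c

Found common prefix 'c' in productions for X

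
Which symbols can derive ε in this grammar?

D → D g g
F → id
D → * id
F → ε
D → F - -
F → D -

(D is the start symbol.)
{ 'F' }

ε-productions: F → ε
So F is immediately nullable.
No further non-terminal can be added: every production for the remaining non-terminals contains a terminal or a non-nullable non-terminal.
Nullable = { 'F' }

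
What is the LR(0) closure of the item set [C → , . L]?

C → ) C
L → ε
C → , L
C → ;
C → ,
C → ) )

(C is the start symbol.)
To compute CLOSURE, for each item [A → α.Bβ] where B is a non-terminal, add [B → .γ] for all productions B → γ; repeat for the newly added items until nothing changes.

Start with: [C → , . L]
  [C → , . L] has the dot before L: add [L → .]
No further items can be added.

CLOSURE = { [C → , . L], [L → .] }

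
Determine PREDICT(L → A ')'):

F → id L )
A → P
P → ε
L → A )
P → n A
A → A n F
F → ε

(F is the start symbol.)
{ ')', 'n' }

PREDICT(L → A ')') = (FIRST(RHS) \ {ε}) ∪ (FOLLOW(L) if ε ∈ FIRST(RHS), i.e. RHS ⇒* ε)
FIRST(A) = { 'n', ε }
FIRST(A ')') = { ')', 'n' }
ε ∉ FIRST(A ')'), so FOLLOW(L) is not added.
PREDICT(L → A ')') = { ')', 'n' }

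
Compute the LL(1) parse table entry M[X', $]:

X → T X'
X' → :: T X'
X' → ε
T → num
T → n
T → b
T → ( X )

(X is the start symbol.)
To find M[X', $], we find productions for X' where $ is in the predict set (PREDICT(N → α) = (FIRST(α) \ {ε}) ∪ (FOLLOW(N) if α ⇒* ε)).

Relevant sets:
  FOLLOW(X') = { $, ')' }

X' → :: T X': PREDICT = { '::' }
X' → ε: PREDICT = { $, ')' }
  $ is in predict set, so this production goes in M[X', $]

M[X', $] = X' → ε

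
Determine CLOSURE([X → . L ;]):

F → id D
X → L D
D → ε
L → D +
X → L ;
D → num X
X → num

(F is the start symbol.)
To compute CLOSURE, for each item [A → α.Bβ] where B is a non-terminal, add [B → .γ] for all productions B → γ; repeat for the newly added items until nothing changes.

Start with: [X → . L ;]
  [X → . L ;] has the dot before L: add [L → . D +]
  [L → . D +] has the dot before D: add [D → .], [D → . num X]
No further items can be added.

CLOSURE = { [D → . num X], [D → .], [L → . D +], [X → . L ;] }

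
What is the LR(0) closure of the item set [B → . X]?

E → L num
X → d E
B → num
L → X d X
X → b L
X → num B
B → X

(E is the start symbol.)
To compute CLOSURE, for each item [A → α.Bβ] where B is a non-terminal, add [B → .γ] for all productions B → γ; repeat for the newly added items until nothing changes.

Start with: [B → . X]
  [B → . X] has the dot before X: add [X → . d E], [X → . b L], [X → . num B]
No further items can be added.

CLOSURE = { [B → . X], [X → . b L], [X → . d E], [X → . num B] }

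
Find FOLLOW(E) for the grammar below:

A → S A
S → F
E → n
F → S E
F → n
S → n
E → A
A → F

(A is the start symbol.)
{ $, 'n' }

In F → S E: E is at the end, add FOLLOW(F)

The FOLLOW sets referred to above (computed the same way, to a fixed point):
  FOLLOW(F) = { $, 'n' }

Taking the union: FOLLOW(E) = { $, 'n' }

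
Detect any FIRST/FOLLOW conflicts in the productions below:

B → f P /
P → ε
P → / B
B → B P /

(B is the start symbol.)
Yes. P → '/' B with FOLLOW(P) on { '/' }

Nullable non-terminals: P.

P: nullable alternative(s) P → ε; FOLLOW(P) = { '/' }
  P → ε: FIRST \ {ε} = { } — this is the only nullable alternative, skip
  P → / B: FIRST \ {ε} = { '/' } — overlaps FOLLOW(P) on { '/' }: CONFLICT

B has no nullable alternative, so no FIRST/FOLLOW check is needed there.

So the grammar has 1 FIRST/FOLLOW conflict (marked CONFLICT above).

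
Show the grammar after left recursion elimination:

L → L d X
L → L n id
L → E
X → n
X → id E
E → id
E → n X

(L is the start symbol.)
L is directly left-recursive. The standard transformation for
  A → A α₁ | ... | A α_m | β₁ | ... | β_n
is
  A  → β₁ A' | ... | β_n A'
  A' → α₁ A' | ... | α_m A' | ε

L → E becomes L → E L'
L → L d X becomes L' → d X L'
L → L n id becomes L' → n id L'
Add L' → ε

Productions for other non-terminals are unchanged:
  X → n
  X → id E
  E → id
  E → n X

Resulting grammar:
L → E L'
L' → d X L'
L' → n id L'
L' → ε
X → n
X → id E
E → id
E → n X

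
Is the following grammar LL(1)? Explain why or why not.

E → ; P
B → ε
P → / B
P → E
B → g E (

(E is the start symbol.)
Yes, the grammar is LL(1).

A grammar is LL(1) if for each non-terminal N with multiple productions, the predict sets of those productions are pairwise disjoint, where PREDICT(N → α) = (FIRST(α) \ {ε}) ∪ (FOLLOW(N) if α ⇒* ε).

Relevant sets:
  FIRST(E) = { ';' }
  FOLLOW(B) = { $, '(' }

For B:
  PREDICT(B → ε) = { $, '(' }
  PREDICT(B → g E '(') = { 'g' }
For P:
  PREDICT(P → '/' B) = { '/' }
  PREDICT(P → E) = { ';' }
E has a single production, so nothing to check there.

All predict sets are disjoint. The grammar IS LL(1).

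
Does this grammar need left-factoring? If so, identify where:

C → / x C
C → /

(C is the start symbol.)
Left-factoring is needed when two productions for the same non-terminal
share a common prefix on the right-hand side.

Productions for C:
  C → / x C
  C → /

Found common prefix '/' in productions for C

Answer: Yes, C has productions with common prefix '/'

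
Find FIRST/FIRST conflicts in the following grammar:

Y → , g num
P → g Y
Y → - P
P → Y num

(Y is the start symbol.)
No FIRST/FIRST conflicts.

A FIRST/FIRST conflict occurs when two productions N → α and N → β for the same non-terminal have FIRST(α) ∩ FIRST(β) ≠ ∅ (with ε ∈ FIRST of a nullable right-hand side, so two nullable alternatives also conflict).

FIRST sets of the non-terminals at (or reachable through a nullable prefix from) the front of some alternative:
  FIRST(Y) = { ',', '-' }

Productions for Y:
  Y → , g num: FIRST = { ',' }
  Y → - P: FIRST = { '-' }
Productions for P:
  P → g Y: FIRST = { 'g' }
  P → Y num: FIRST = { ',', '-' }

All alternatives of each non-terminal have pairwise disjoint FIRST sets.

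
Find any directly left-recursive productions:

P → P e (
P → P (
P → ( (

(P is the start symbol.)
Direct left recursion occurs when N → N α for some non-terminal N (the right-hand side begins with the left-hand side itself).

P → P e (: LEFT RECURSIVE (starts with P)
P → P (: LEFT RECURSIVE (starts with P)
P → ( (: starts with '('

The grammar has direct left recursion on: P.

Answer: Yes, P is left-recursive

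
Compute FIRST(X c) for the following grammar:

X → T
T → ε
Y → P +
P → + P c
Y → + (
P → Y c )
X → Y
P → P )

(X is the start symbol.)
FIRST sets of the non-terminals involved (from the grammar, by fixed-point iteration):
  FIRST(X) = { '+', ε }

To compute FIRST(X c), process the symbols left to right:
Symbol X is a non-terminal. Add FIRST(X) \ {ε} = { '+' }
X is nullable (ε ∈ FIRST(X)), continue to the next symbol.
Symbol c is a terminal. Add 'c' and stop.
FIRST(X c) = { '+', 'c' }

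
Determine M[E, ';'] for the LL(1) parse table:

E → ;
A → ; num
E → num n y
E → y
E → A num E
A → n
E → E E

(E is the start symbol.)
E → ;, E → A num E, E → E E

To find M[E, ';'], we find productions for E where ';' is in the predict set (PREDICT(N → α) = (FIRST(α) \ {ε}) ∪ (FOLLOW(N) if α ⇒* ε)).

Relevant sets:
  FIRST(A) = { ';', 'n' }
  FIRST(E) = { ';', 'n', 'num', 'y' }

E → ;: PREDICT = { ';' }
  ';' is in predict set, so this production goes in M[E, ';']
E → num n y: PREDICT = { 'num' }
E → y: PREDICT = { 'y' }
E → A num E: PREDICT = { ';', 'n' }
  ';' is in predict set, so this production goes in M[E, ';']
E → E E: PREDICT = { ';', 'n', 'num', 'y' }
  ';' is in predict set, so this production goes in M[E, ';']

M[E, ';'] = E → ;, E → A num E, E → E E  (a multiply-defined cell — the grammar is not LL(1))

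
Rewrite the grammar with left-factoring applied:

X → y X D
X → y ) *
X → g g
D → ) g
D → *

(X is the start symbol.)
Left-factoring transforms A → αβ₁ | αβ₂ into A → αA' and A' → β₁ | β₂
(α is the longest common prefix among the alternatives). Repeat until
no nonterminal has two alternatives with a common prefix.

Round 1: X has alternatives sharing prefix 'y'. Introduce X': X → y X'
  Add: X' → X D
  Add: X' → ) *

No remaining common prefixes — done.

Resulting grammar:
X → y X'
X' → X D
X' → ) *
X → g g
D → ) g
D → *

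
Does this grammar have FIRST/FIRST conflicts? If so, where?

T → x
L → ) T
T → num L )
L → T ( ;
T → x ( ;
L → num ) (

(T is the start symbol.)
FIRST sets of the non-terminals at (or reachable through a nullable prefix from) the front of some alternative:
  FIRST(T) = { 'num', 'x' }

Productions for T:
  T → x: FIRST = { 'x' }
  T → num L ): FIRST = { 'num' }
  T → x ( ;: FIRST = { 'x' }
Productions for L:
  L → ) T: FIRST = { ')' }
  L → T ( ;: FIRST = { 'num', 'x' }
  L → num ) (: FIRST = { 'num' }

Conflict for T: T → x and T → x ( ;
  Overlap: { 'x' }
Conflict for L: L → T ( ; and L → num ) (
  Overlap: { 'num' }

Answer: Yes. T → x / T → x '(' ';' on { 'x' }; L → T '(' ';' / L → num ')' '(' on { 'num' }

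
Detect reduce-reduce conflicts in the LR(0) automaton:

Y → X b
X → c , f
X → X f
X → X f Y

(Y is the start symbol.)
A reduce-reduce conflict occurs when an LR(0) state has two complete items [A → α .] and [B → β .] — both call for a reduction, and with no lookahead the parser cannot choose between them.

Augment with Y' → Y and build the canonical LR(0) collection (I0 = CLOSURE({[Y' → . Y]}), then GOTO on every symbol after a dot until no new states appear). It has 9 states:
  I0: { [X → . X f Y], [X → . X f], [X → . c , f], [Y → . X b], [Y' → . Y] }  — shift
  I1: { [X → X . f Y], [X → X . f], [Y → X . b] }  — shift
  I2: { [Y' → Y .] }  — accept
  I3: { [X → c . , f] }  — shift
  I4: { [X → c , . f] }  — shift
  I5: { [X → c , f .] }  — reduce
  I6: { [Y → X b .] }  — reduce
  I7: { [X → . X f Y], [X → . X f], [X → . c , f], [X → X f . Y], [X → X f .], [Y → . X b] }  — shift, reduce
  I8: { [X → X f Y .] }  — reduce

No state contains more than one complete item.

Answer: No reduce-reduce conflicts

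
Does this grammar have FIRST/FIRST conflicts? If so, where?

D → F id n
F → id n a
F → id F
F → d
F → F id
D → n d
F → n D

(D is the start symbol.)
A FIRST/FIRST conflict occurs when two productions N → α and N → β for the same non-terminal have FIRST(α) ∩ FIRST(β) ≠ ∅ (with ε ∈ FIRST of a nullable right-hand side, so two nullable alternatives also conflict).

FIRST sets of the non-terminals at (or reachable through a nullable prefix from) the front of some alternative:
  FIRST(F) = { 'd', 'id', 'n' }

Productions for D:
  D → F id n: FIRST = { 'd', 'id', 'n' }
  D → n d: FIRST = { 'n' }
Productions for F:
  F → id n a: FIRST = { 'id' }
  F → id F: FIRST = { 'id' }
  F → d: FIRST = { 'd' }
  F → F id: FIRST = { 'd', 'id', 'n' }
  F → n D: FIRST = { 'n' }

Conflict for D: D → F id n and D → n d
  Overlap: { 'n' }
Conflict for F: F → id n a and F → id F
  Overlap: { 'id' }
Conflict for F: F → id n a and F → F id
  Overlap: { 'id' }
Conflict for F: F → id F and F → F id
  Overlap: { 'id' }
Conflict for F: F → d and F → F id
  Overlap: { 'd' }
Conflict for F: F → F id and F → n D
  Overlap: { 'n' }

Answer: Yes. D → F id n / D → n d on { 'n' }; F → id n a / F → id F on { 'id' }; F → id n a / F → F id on { 'id' }; F → id F / F → F id on { 'id' }; F → d / F → F id on { 'd' }; F → F id / F → n D on { 'n' }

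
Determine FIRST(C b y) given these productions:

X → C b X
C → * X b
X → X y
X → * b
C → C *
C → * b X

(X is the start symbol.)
FIRST sets of the non-terminals involved (from the grammar, by fixed-point iteration):
  FIRST(C) = { '*' }

To compute FIRST(C b y), process the symbols left to right:
Symbol C is a non-terminal. Add FIRST(C) \ {ε} = { '*' }
C is not nullable (ε ∉ FIRST(C)), so stop here.
FIRST(C b y) = { '*' }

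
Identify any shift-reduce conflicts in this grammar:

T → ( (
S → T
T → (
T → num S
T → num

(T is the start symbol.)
Augment with T' → T and build the canonical LR(0) collection (I0 = CLOSURE({[T' → . T]}), then GOTO on every symbol after a dot until no new states appear). It has 7 states:
  I0: { [T → . ( (], [T → . (], [T → . num S], [T → . num], [T' → . T] }  — shift
  I1: { [T → ( . (], [T → ( .] }  — shift, reduce
  I2: { [T' → T .] }  — accept
  I3: { [S → . T], [T → . ( (], [T → . (], [T → . num S], [T → . num], [T → num . S], [T → num .] }  — shift, reduce
  I4: { [T → num S .] }  — reduce
  I5: { [S → T .] }  — reduce
  I6: { [T → ( ( .] }  — reduce

I1 contains reduce item [T → ( .] and shift item [T → ( . (] — shift-reduce conflict.
I3 contains reduce item [T → num .] and shift items [T → . (], [T → . ( (], [T → . num], [T → . num S] — shift-reduce conflict.

Answer: Yes — I1: [T → ( .] vs [T → ( . (]; I3: [T → num .] vs [T → . (]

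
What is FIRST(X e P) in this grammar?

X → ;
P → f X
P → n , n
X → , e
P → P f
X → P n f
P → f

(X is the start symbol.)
FIRST sets of the non-terminals involved (from the grammar, by fixed-point iteration):
  FIRST(X) = { ',', ';', 'f', 'n' }

To compute FIRST(X e P), process the symbols left to right:
Symbol X is a non-terminal. Add FIRST(X) \ {ε} = { ',', ';', 'f', 'n' }
X is not nullable (ε ∉ FIRST(X)), so stop here.
FIRST(X e P) = { ',', ';', 'f', 'n' }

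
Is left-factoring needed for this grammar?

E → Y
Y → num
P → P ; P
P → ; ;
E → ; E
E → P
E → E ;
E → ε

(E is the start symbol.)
No, left-factoring is not needed

Left-factoring is needed when two productions for the same non-terminal
share a common prefix on the right-hand side.

Productions for E:
  E → Y
  E → ; E
  E → P
  E → E ;
  E → ε
Productions for P:
  P → P ; P
  P → ; ;

No common prefixes found.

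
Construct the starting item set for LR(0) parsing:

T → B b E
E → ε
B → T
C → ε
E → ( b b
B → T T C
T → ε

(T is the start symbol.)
{ [B → . T T C], [B → . T], [T → . B b E], [T → .], [T' → . T] }

First, augment the grammar with T' → T
I₀ = CLOSURE({ [T' → . T] }):
  [T' → . T] has the dot before T: add [T → . B b E], [T → .]
  [T → . B b E] has the dot before B: add [B → . T], [B → . T T C]
No further items can be added.

I₀ = { [B → . T T C], [B → . T], [T → . B b E], [T → .], [T' → . T] }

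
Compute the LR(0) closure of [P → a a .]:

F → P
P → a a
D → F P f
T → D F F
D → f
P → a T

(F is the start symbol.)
{ [P → a a .] }

To compute CLOSURE, for each item [A → α.Bβ] where B is a non-terminal, add [B → .γ] for all productions B → γ; repeat for the newly added items until nothing changes.

Start with: [P → a a .]
The dot is at the end, so nothing is added.

CLOSURE = { [P → a a .] }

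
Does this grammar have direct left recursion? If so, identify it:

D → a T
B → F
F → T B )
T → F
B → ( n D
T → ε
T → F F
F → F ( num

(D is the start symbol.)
Yes, F is left-recursive

Direct left recursion occurs when N → N α for some non-terminal N (the right-hand side begins with the left-hand side itself).

D → a T: starts with a
B → F: starts with F
F → T B ): starts with T
T → F: starts with F
B → ( n D: starts with '('
T → ε: starts with ε
T → F F: starts with F
F → F ( num: LEFT RECURSIVE (starts with F)

The grammar has direct left recursion on: F.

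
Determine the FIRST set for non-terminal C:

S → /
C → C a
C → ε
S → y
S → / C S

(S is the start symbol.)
To compute FIRST(C), examine every production with C on the left-hand side, reading each right-hand side left to right until a non-nullable symbol is reached.

From C → C a:
  - C is the symbol being defined: contributes nothing new
    C is nullable, so continue to the next symbol
  - a is a terminal: add 'a' and stop
From C → ε:
  - ε-production, so ε ∈ FIRST(C)

Collecting: FIRST(C) = { 'a', ε }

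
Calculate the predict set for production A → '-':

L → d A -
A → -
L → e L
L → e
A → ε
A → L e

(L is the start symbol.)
{ '-' }

PREDICT(A → '-') = (FIRST(RHS) \ {ε}) ∪ (FOLLOW(A) if ε ∈ FIRST(RHS), i.e. RHS ⇒* ε)
FIRST('-') = { '-' }
ε ∉ FIRST('-'), so FOLLOW(A) is not added.
PREDICT(A → '-') = { '-' }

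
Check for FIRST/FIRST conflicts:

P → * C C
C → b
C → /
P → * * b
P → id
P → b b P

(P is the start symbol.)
Yes. P → '*' C C / P → '*' '*' b on { '*' }

A FIRST/FIRST conflict occurs when two productions N → α and N → β for the same non-terminal have FIRST(α) ∩ FIRST(β) ≠ ∅ (with ε ∈ FIRST of a nullable right-hand side, so two nullable alternatives also conflict).

Productions for P:
  P → * C C: FIRST = { '*' }
  P → * * b: FIRST = { '*' }
  P → id: FIRST = { 'id' }
  P → b b P: FIRST = { 'b' }
Productions for C:
  C → b: FIRST = { 'b' }
  C → /: FIRST = { '/' }

Conflict for P: P → * C C and P → * * b
  Overlap: { '*' }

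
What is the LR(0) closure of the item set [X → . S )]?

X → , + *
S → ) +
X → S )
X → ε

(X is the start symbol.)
{ [S → . ) +], [X → . S )] }

To compute CLOSURE, for each item [A → α.Bβ] where B is a non-terminal, add [B → .γ] for all productions B → γ; repeat for the newly added items until nothing changes.

Start with: [X → . S )]
  [X → . S )] has the dot before S: add [S → . ) +]
No further items can be added.

CLOSURE = { [S → . ) +], [X → . S )] }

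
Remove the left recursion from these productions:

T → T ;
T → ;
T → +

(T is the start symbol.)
T → ; T'
T → + T'
T' → ; T'
T' → ε

T is directly left-recursive. The standard transformation for
  A → A α₁ | ... | A α_m | β₁ | ... | β_n
is
  A  → β₁ A' | ... | β_n A'
  A' → α₁ A' | ... | α_m A' | ε

T → ; becomes T → ; T'
T → + becomes T → + T'
T → T ; becomes T' → ; T'
Add T' → ε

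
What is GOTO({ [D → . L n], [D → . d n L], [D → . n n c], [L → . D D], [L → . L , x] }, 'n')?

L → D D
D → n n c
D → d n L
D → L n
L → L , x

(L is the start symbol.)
GOTO(I, 'n') = CLOSURE({ [A → αX.β] : [A → α.Xβ] ∈ I, X = 'n' })

Items with dot before 'n', with the dot advanced:
  [D → . n n c] → [D → n . n c]
Closure adds nothing (no advanced item has the dot before a non-terminal).

GOTO = { [D → n . n c] }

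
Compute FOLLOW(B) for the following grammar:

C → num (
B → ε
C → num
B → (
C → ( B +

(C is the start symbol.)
In C → ( B +: B is followed by '+', add FIRST('+') \ {ε} = { '+' }

Taking the union: FOLLOW(B) = { '+' }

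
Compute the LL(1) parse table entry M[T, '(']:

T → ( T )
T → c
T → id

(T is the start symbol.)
To find M[T, '('], we find productions for T where '(' is in the predict set (PREDICT(N → α) = (FIRST(α) \ {ε}) ∪ (FOLLOW(N) if α ⇒* ε)).

T → ( T ): PREDICT = { '(' }
  '(' is in predict set, so this production goes in M[T, '(']
T → c: PREDICT = { 'c' }
T → id: PREDICT = { 'id' }

M[T, '('] = T → ( T )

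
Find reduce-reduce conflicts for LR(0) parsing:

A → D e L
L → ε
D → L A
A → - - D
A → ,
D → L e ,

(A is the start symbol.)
No reduce-reduce conflicts

A reduce-reduce conflict occurs when an LR(0) state has two complete items [A → α .] and [B → β .] — both call for a reduction, and with no lookahead the parser cannot choose between them.

Augment with A' → A and build the canonical LR(0) collection (I0 = CLOSURE({[A' → . A]}), then GOTO on every symbol after a dot until no new states appear). It has 13 states:
  I0: { [A → . ,], [A → . - - D], [A → . D e L], [A' → . A], [D → . L A], [D → . L e ,], [L → .] }  — shift, reduce
  I1: { [A → , .] }  — reduce
  I2: { [A → - . - D] }  — shift
  I3: { [A' → A .] }  — accept
  I4: { [A → D . e L] }  — shift
  I5: { [A → . ,], [A → . - - D], [A → . D e L], [D → . L A], [D → . L e ,], [D → L . A], [D → L . e ,], [L → .] }  — shift, reduce
  I6: { [D → L A .] }  — reduce
  I7: { [D → L e . ,] }  — shift
  I8: { [D → L e , .] }  — reduce
  I9: { [A → D e . L], [L → .] }  — reduce
  I10: { [A → D e L .] }  — reduce
  I11: { [A → - - . D], [D → . L A], [D → . L e ,], [L → .] }  — reduce
  I12: { [A → - - D .] }  — reduce

No state contains more than one complete item.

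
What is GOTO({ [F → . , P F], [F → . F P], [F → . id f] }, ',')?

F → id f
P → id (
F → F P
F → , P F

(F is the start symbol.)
{ [F → , . P F], [P → . id (] }

GOTO(I, ',') = CLOSURE({ [A → αX.β] : [A → α.Xβ] ∈ I, X = ',' })

Items with dot before ',', with the dot advanced:
  [F → . , P F] → [F → , . P F]
Closure of the advanced items:
  [F → , . P F] has the dot before P: add [P → . id (]

GOTO = { [F → , . P F], [P → . id (] }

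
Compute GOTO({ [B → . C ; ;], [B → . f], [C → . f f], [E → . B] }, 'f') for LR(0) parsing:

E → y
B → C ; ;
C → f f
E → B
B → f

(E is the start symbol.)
{ [B → f .], [C → f . f] }

GOTO(I, 'f') = CLOSURE({ [A → αX.β] : [A → α.Xβ] ∈ I, X = 'f' })

Items with dot before 'f', with the dot advanced:
  [B → . f] → [B → f .]
  [C → . f f] → [C → f . f]
Closure adds nothing (no advanced item has the dot before a non-terminal).

GOTO = { [B → f .], [C → f . f] }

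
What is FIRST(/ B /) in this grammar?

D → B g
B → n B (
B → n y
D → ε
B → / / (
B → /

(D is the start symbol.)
To compute FIRST(/ B /), process the symbols left to right:
Symbol / is a terminal. Add '/' and stop.
FIRST(/ B /) = { '/' }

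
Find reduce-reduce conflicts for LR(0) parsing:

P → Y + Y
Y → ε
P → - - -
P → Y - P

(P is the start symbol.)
No reduce-reduce conflicts

Augment with P' → P and build the canonical LR(0) collection (I0 = CLOSURE({[P' → . P]}), then GOTO on every symbol after a dot until no new states appear). It has 10 states:
  I0: { [P → . - - -], [P → . Y + Y], [P → . Y - P], [P' → . P], [Y → .] }  — shift, reduce
  I1: { [P → - . - -] }  — shift
  I2: { [P' → P .] }  — accept
  I3: { [P → Y . + Y], [P → Y . - P] }  — shift
  I4: { [P → Y + . Y], [Y → .] }  — reduce
  I5: { [P → . - - -], [P → . Y + Y], [P → . Y - P], [P → Y - . P], [Y → .] }  — shift, reduce
  I6: { [P → Y - P .] }  — reduce
  I7: { [P → Y + Y .] }  — reduce
  I8: { [P → - - . -] }  — shift
  I9: { [P → - - - .] }  — reduce

No state contains more than one complete item.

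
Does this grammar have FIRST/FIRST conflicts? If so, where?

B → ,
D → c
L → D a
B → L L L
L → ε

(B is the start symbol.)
FIRST sets of the non-terminals at (or reachable through a nullable prefix from) the front of some alternative:
  FIRST(L) = { 'c', ε }
  FIRST(D) = { 'c' }

Productions for B:
  B → ,: FIRST = { ',' }
  B → L L L: FIRST = { 'c', ε }
Productions for L:
  L → D a: FIRST = { 'c' }
  L → ε: FIRST = { ε }
D has only one production, so no FIRST/FIRST conflict is possible there.

All alternatives of each non-terminal have pairwise disjoint FIRST sets.

Answer: No FIRST/FIRST conflicts.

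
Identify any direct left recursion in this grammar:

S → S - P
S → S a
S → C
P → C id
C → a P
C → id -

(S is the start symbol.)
S → S - P: LEFT RECURSIVE (starts with S)
S → S a: LEFT RECURSIVE (starts with S)
S → C: starts with C
P → C id: starts with C
C → a P: starts with a
C → id -: starts with id

The grammar has direct left recursion on: S.

Answer: Yes, S is left-recursive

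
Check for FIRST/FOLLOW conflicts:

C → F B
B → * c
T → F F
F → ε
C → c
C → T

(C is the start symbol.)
No FIRST/FOLLOW conflicts.

A FIRST/FOLLOW conflict occurs when a non-terminal N has a nullable alternative N → β (β ⇒* ε) and another alternative N → α with FIRST(α) ∩ FOLLOW(N) ≠ ∅: on such a lookahead the parser cannot decide between expanding α and letting N vanish via β.

Nullable non-terminals: C, F, T.
FIRST sets used below: FIRST(F) = { ε }, FIRST(B) = { '*' }, FIRST(T) = { ε }

C: nullable alternative(s) C → T; FOLLOW(C) = { $ }
  C → F B: FIRST \ {ε} = { '*' } — disjoint from FOLLOW(C)
  C → c: FIRST \ {ε} = { 'c' } — disjoint from FOLLOW(C)
  C → T: FIRST \ {ε} = { } — this is the only nullable alternative, skip
F has a nullable alternative but only one production, so nothing to check.
T has a nullable alternative but only one production, so nothing to check.

B has no nullable alternative, so no FIRST/FOLLOW check is needed there.

No FIRST/FOLLOW conflicts found.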